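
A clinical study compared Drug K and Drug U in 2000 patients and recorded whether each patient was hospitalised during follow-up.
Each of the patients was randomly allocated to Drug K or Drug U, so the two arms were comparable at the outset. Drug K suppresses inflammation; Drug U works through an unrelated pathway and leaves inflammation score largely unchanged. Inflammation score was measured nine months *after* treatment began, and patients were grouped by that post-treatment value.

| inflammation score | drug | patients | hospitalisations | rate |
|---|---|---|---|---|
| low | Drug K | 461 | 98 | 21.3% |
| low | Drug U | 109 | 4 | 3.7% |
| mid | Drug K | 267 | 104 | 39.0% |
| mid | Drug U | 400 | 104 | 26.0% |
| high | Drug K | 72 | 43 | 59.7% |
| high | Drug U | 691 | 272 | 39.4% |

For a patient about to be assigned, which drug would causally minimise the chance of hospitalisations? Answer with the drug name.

The stratified and pooled comparisons disagree (Drug U wins within each inflammation score; Drug K wins overall), so the answer turns on the causal role of inflammation score.
The distribution of inflammation score is itself part of what the drug does — it is an intermediate outcome. Holding it fixed would remove that part of the effect; the total effect is the pooled difference.
Pooled: Drug K 30.6% vs Drug U 31.7%; Drug K is lower overall.

Drug K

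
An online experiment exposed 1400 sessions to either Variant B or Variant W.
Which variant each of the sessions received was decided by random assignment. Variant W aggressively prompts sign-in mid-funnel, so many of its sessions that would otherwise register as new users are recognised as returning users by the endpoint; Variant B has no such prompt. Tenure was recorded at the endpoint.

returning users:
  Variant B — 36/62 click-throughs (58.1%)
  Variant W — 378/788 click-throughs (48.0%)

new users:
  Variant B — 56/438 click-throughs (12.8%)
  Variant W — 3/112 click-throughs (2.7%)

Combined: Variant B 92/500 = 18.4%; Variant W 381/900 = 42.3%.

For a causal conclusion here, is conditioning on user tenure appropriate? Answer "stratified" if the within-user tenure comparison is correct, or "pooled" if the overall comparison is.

pooled

User tenure here is a post-treatment variable shaped by the variant; conditioning on it would introduce bias rather than remove it. The overall comparison is the causal one.
Pooled: Variant B 18.4% vs Variant W 42.3%; Variant W is higher overall.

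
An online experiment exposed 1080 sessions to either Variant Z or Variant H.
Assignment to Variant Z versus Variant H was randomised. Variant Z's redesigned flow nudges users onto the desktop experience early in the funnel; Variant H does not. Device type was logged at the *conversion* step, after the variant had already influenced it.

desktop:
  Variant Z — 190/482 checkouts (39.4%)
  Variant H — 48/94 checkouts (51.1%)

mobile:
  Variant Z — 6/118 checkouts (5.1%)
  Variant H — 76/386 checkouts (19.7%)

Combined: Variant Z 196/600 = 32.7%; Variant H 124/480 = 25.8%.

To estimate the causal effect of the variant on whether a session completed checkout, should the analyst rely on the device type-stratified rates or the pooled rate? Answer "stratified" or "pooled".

pooled

The distribution of device type is itself part of what the variant does — it is an intermediate outcome. Holding it fixed would remove that part of the effect; the total effect is the pooled difference.
Pooled: Variant Z 32.7% vs Variant H 25.8%; Variant Z is higher overall.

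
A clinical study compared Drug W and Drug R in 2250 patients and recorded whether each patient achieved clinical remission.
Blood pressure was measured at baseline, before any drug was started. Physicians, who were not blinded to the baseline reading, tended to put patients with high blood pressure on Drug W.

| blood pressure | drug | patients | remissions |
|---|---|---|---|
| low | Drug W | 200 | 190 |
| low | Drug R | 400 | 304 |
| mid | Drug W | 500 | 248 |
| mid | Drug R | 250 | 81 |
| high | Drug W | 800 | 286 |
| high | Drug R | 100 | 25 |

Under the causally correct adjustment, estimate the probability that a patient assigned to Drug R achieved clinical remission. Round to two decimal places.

The blood pressure-specific comparison favours Drug W throughout, but the pooled figures favour Drug R. The question is whether to condition on blood pressure.
Blood pressure is set before the drug has any effect — it is not caused by the drug — and it independently drives the outcome. That makes it a confounder, so the causal comparison is within blood pressure levels.
Standardising Drug R to the population blood pressure mix: 0.267·304/400 + 0.333·81/250 + 0.400·25/100 = 0.411.

0.41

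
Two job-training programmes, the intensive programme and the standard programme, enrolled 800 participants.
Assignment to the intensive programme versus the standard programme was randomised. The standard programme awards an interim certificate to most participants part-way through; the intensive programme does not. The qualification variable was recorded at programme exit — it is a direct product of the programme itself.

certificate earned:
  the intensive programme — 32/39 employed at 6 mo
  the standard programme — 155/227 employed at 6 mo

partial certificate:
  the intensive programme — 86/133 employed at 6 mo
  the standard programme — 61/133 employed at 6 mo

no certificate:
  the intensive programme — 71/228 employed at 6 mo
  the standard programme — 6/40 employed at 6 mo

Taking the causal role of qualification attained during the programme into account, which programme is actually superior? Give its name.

the standard programme

The distribution of qualification attained during the programme is itself part of what the programme does — it is an intermediate outcome. Holding it fixed would remove that part of the effect; the total effect is the pooled difference.
Pooled: the intensive programme 47.2% vs the standard programme 55.5%; the standard programme is higher overall.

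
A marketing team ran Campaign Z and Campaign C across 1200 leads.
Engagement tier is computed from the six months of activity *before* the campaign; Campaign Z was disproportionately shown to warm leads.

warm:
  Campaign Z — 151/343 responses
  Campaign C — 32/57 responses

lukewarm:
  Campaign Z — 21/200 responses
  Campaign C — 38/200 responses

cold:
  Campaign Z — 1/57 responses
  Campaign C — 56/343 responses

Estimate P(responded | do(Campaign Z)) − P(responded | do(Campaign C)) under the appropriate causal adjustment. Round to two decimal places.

Engagement tier is set before the campaign has any effect — it is not caused by the campaign — and it independently drives the outcome. That makes it a confounder, so the causal comparison is within engagement tier levels.
Adjusting over the population distribution of engagement tier: 0.333·(0.440−0.561) + 0.333·(0.105−0.190) + 0.333·(0.018−0.163) = -0.117.

-0.12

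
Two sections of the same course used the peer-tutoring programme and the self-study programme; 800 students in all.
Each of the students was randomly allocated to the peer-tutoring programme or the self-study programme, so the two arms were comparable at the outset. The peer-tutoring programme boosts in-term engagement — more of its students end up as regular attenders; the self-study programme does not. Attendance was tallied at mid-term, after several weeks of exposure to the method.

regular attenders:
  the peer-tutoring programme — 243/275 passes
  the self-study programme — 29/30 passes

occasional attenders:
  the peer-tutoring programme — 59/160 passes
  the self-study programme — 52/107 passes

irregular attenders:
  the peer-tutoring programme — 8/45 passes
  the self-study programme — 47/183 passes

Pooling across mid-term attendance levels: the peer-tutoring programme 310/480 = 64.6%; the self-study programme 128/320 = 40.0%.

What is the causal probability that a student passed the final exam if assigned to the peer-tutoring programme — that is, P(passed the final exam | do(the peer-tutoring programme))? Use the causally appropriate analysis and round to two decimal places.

0.65

Mid-term attendance is downstream of the teaching method. One should not condition on a consequence of treatment, so the overall rates are the right comparison.
So P(outcome | do(the peer-tutoring programme)) is just the pooled rate for the peer-tutoring programme: 310/480 = 0.646.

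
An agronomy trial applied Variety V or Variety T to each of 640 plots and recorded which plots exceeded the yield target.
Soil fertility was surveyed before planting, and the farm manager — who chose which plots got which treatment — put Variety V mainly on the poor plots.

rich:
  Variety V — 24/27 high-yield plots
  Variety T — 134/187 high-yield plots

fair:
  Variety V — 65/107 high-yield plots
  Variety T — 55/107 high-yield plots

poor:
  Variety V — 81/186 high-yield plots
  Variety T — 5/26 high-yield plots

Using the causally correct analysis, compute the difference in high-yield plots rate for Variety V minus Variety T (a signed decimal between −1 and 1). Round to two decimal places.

+0.17

Here soil fertility is a common cause — it drives both which variety a case falls under and the outcome. The crude comparison mixes populations; the stratum-specific rates are the causally relevant ones.
Adjusting over the population distribution of soil fertility: 0.334·(0.889−0.717) + 0.334·(0.607−0.514) + 0.331·(0.435−0.192) = +0.169.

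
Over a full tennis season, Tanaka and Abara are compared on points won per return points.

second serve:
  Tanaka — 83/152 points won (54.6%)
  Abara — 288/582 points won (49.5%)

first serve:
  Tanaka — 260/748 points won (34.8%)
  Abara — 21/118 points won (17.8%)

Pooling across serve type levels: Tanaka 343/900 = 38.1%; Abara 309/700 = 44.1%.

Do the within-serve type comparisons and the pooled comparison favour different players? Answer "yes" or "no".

Within each serve type level (second serve 54.6% vs 49.5%; first serve 34.8% vs 17.8%), Tanaka has the higher rate every time. Pooled: 38.1% vs 44.1% — Abara has the higher rate overall. The two comparisons disagree.

yes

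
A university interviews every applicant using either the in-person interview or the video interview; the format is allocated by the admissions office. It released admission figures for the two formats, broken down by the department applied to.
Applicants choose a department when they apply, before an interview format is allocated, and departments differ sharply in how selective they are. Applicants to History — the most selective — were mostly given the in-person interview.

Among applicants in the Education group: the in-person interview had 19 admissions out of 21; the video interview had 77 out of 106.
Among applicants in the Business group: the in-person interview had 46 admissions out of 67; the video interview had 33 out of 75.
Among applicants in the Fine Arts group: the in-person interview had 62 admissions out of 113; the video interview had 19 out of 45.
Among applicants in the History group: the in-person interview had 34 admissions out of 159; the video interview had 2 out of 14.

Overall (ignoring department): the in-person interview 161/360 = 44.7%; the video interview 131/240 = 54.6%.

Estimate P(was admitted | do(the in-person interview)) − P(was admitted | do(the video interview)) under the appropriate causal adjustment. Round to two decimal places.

+0.15

Nothing the interview format does changes department; the imbalance is an allocation artefact. With department also predicting the outcome, the pooled figure is confounded, and the within-stratum comparison is the causal one.
Adjusting over the population distribution of department: 0.212·(0.905−0.726) + 0.237·(0.687−0.440) + 0.263·(0.549−0.422) + 0.288·(0.214−0.143) = +0.150.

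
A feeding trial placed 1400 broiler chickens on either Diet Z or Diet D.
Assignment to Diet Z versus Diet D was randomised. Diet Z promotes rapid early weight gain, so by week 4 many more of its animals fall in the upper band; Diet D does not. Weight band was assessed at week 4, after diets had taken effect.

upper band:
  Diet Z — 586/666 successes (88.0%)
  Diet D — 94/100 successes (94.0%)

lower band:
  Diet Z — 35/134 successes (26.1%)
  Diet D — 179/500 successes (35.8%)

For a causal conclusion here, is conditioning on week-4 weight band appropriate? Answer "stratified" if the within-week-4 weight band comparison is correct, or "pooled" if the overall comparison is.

Because the diet influences week-4 weight band, week-4 weight band is a post-treatment mediator, not a confounder. Stratifying on it would bias the estimate; the causal effect is the crude pooled difference.
Pooled: Diet Z 77.6% vs Diet D 45.5%; Diet Z is higher overall.

pooled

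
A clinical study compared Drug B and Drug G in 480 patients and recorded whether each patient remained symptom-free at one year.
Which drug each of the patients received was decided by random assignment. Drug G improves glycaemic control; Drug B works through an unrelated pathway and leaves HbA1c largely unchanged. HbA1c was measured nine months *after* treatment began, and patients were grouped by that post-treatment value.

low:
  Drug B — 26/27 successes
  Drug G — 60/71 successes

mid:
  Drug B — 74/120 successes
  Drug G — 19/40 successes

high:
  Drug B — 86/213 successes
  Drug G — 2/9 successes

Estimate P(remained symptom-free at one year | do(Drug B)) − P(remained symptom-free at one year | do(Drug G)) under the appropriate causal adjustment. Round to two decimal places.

-0.16

HbA1c is recorded after the drug and is itself shifted by it — it sits on the causal path from drug to outcome. Conditioning on a mediator would strip out part of the effect we want; the pooled comparison gives the total causal effect.
The causal difference is the pooled difference: 0.517 − 0.675 = -0.158.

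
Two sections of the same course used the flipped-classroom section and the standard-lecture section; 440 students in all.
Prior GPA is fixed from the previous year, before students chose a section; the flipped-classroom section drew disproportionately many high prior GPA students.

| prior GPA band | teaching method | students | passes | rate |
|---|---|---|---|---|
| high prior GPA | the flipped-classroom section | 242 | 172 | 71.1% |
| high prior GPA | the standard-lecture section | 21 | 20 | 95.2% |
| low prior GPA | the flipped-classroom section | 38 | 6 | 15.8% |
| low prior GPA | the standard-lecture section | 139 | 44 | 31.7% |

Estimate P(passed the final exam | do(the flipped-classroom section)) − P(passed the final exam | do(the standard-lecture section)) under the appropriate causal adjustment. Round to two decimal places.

-0.21

Within every prior GPA band level the standard-lecture section has the higher rate, yet pooled the flipped-classroom section does — Simpson's reversal.
Here prior GPA band is a common cause — it drives both which teaching method a case falls under and the outcome. The crude comparison mixes populations; the stratum-specific rates are the causally relevant ones.
Adjusting over the population distribution of prior GPA band: 0.598·(0.711−0.952) + 0.402·(0.158−0.317) = -0.208.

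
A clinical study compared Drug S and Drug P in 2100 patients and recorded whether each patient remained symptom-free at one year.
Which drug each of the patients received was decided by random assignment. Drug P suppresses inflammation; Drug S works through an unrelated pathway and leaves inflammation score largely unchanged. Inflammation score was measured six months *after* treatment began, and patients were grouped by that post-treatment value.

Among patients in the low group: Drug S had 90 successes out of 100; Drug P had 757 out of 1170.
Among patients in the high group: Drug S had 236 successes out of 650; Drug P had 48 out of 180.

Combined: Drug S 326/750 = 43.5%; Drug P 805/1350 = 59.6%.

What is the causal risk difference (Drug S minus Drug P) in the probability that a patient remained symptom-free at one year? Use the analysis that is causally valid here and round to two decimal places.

-0.16

Stratifying would compare drugs among patients the drugs themselves sorted into inflammation score groups — a form of selection on an intermediate. The unconditioned pooled rates give the total causal effect.
The causal difference is the pooled difference: 0.435 − 0.596 = -0.162.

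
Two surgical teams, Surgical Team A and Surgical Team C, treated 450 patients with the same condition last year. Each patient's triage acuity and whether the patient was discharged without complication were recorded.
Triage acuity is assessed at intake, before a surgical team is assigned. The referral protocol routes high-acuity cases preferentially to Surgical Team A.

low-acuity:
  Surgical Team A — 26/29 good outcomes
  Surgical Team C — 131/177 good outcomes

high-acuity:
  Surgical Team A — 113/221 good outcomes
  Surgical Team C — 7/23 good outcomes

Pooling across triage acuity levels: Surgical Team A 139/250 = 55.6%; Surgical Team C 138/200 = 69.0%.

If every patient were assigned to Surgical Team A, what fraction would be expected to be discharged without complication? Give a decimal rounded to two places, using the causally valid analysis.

The triage acuity-specific comparison favours Surgical Team A throughout, but the pooled figures favour Surgical Team C. The question is whether to condition on triage acuity.
Triage acuity differs across surgical teams for reasons unrelated to any effect of the surgical team itself, and it separately predicts the outcome — a classic confounder. We must compare within triage acuity levels.
Standardising Surgical Team A to the population triage acuity mix: 0.458·26/29 + 0.542·113/221 = 0.688.

0.69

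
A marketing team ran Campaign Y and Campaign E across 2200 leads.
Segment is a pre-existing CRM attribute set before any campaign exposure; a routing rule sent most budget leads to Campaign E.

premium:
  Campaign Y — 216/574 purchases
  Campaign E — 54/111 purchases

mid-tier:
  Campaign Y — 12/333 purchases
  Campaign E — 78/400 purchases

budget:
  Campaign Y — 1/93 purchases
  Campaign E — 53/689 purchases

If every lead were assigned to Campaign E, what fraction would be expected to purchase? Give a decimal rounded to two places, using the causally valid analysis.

The imbalance in customer segment arose from how leads were allocated, not from anything the campaign did; and customer segment independently affects the outcome. The pooled gap is confounded — condition on customer segment.
Standardising Campaign E to the population customer segment mix: 0.311·54/111 + 0.333·78/400 + 0.355·53/689 = 0.244.

0.24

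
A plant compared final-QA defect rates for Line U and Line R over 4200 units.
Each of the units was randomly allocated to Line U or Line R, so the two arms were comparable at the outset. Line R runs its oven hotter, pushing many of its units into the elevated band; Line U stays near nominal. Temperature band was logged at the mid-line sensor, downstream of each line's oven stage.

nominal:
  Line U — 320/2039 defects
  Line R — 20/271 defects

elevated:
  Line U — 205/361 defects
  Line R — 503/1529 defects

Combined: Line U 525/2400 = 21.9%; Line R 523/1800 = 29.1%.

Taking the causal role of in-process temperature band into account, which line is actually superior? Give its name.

The distribution of in-process temperature band is itself part of what the line does — it is an intermediate outcome. Holding it fixed would remove that part of the effect; the total effect is the pooled difference.
Pooled: Line U 21.9% vs Line R 29.1%; Line U is lower overall.

Line U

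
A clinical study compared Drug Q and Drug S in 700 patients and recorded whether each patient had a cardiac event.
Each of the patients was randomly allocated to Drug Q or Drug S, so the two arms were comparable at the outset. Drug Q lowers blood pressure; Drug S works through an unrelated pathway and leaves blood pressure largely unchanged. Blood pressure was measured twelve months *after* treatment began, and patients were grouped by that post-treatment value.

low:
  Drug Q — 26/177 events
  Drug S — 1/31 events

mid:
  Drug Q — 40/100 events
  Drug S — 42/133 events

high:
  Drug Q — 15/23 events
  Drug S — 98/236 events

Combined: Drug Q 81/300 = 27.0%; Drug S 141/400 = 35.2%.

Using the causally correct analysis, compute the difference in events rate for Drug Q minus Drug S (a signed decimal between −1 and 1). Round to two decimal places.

Because the drug influences blood pressure, blood pressure is a post-treatment mediator, not a confounder. Stratifying on it would bias the estimate; the causal effect is the crude pooled difference.
The causal difference is the pooled difference: 0.270 − 0.352 = -0.083.

-0.08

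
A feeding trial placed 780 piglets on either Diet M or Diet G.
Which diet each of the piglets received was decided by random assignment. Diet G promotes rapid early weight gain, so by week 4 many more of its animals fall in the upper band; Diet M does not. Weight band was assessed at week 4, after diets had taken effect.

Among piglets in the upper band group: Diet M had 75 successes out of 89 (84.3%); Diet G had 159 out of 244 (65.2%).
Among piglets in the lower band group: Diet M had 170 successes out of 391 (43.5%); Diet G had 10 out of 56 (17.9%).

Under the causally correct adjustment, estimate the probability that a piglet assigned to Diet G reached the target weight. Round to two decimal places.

0.56

Diet M is higher inside every week-4 weight band stratum but Diet G is higher in aggregate. Whether to stratify depends on how week-4 weight band relates to the diet.
Week-4 weight band here is a post-treatment variable shaped by the diet; conditioning on it would introduce bias rather than remove it. The overall comparison is the causal one.
So P(outcome | do(Diet G)) is just the pooled rate for Diet G: 169/300 = 0.563.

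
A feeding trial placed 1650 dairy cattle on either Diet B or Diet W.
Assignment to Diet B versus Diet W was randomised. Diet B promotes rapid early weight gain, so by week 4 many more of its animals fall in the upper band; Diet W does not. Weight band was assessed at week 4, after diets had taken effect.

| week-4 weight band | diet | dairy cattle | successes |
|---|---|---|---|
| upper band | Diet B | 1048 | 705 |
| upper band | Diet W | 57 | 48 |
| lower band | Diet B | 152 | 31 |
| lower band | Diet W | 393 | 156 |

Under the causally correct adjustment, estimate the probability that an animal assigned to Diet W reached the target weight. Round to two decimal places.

0.45

Week-4 weight band here is a post-treatment variable shaped by the diet; conditioning on it would introduce bias rather than remove it. The overall comparison is the causal one.
So P(outcome | do(Diet W)) is just the pooled rate for Diet W: 204/450 = 0.453.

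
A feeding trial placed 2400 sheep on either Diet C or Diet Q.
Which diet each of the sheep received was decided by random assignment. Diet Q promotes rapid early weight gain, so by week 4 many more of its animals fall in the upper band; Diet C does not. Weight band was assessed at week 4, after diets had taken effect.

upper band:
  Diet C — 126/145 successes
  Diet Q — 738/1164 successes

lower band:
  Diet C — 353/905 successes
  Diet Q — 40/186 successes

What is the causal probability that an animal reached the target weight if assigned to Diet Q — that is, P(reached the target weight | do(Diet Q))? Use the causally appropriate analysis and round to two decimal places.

0.58

The stratified and pooled comparisons disagree (Diet C wins within each week-4 weight band; Diet Q wins overall), so the answer turns on the causal role of week-4 weight band.
Week-4 weight band is recorded after the diet and is itself shifted by it — it sits on the causal path from diet to outcome. Conditioning on a mediator would strip out part of the effect we want; the pooled comparison gives the total causal effect.
So P(outcome | do(Diet Q)) is just the pooled rate for Diet Q: 778/1350 = 0.576.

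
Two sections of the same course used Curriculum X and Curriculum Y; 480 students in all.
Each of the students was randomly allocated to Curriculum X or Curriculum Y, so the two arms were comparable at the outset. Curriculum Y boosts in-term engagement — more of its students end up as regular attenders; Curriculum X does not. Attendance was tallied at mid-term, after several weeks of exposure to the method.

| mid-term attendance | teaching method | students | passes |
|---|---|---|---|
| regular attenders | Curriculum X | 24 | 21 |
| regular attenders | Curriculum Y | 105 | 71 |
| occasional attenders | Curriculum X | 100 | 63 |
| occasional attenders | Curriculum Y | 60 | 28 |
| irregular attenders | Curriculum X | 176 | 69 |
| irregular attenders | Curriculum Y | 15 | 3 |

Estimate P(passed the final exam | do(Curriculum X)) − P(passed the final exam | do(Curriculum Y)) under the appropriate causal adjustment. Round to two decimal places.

-0.06

Mid-term attendance is recorded after the teaching method and is itself shifted by it — it sits on the causal path from teaching method to outcome. Conditioning on a mediator would strip out part of the effect we want; the pooled comparison gives the total causal effect.
The causal difference is the pooled difference: 0.510 − 0.567 = -0.057.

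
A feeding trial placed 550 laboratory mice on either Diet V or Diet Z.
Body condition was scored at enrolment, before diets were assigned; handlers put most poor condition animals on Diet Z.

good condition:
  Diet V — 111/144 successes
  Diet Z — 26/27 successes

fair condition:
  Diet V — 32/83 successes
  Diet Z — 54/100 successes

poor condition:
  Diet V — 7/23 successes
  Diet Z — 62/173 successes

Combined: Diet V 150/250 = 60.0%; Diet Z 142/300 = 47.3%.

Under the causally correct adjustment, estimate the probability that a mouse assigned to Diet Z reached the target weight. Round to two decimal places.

Starting body condition differs across diets for reasons unrelated to any effect of the diet itself, and it separately predicts the outcome — a classic confounder. We must compare within starting body condition levels.
Standardising Diet Z to the population starting body condition mix: 0.311·26/27 + 0.333·54/100 + 0.356·62/173 = 0.607.

0.61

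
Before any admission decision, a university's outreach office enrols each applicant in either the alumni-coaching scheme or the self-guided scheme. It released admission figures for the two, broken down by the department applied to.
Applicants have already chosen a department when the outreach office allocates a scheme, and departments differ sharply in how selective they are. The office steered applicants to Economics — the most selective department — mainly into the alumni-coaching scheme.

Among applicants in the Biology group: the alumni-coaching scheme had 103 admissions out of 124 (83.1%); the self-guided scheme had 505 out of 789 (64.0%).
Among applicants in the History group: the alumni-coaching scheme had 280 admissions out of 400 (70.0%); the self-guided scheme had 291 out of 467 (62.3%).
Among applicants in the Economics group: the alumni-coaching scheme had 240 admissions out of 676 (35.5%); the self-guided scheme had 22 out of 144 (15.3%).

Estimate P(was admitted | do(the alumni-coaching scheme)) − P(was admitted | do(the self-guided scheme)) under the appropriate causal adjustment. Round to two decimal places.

the alumni-coaching scheme is higher inside every department stratum but the self-guided scheme is higher in aggregate. Whether to stratify depends on how department relates to the outreach scheme.
The imbalance in department arose from how applicants were allocated, not from anything the outreach scheme did; and department independently affects the outcome. The pooled gap is confounded — condition on department.
Adjusting over the population distribution of department: 0.351·(0.831−0.640) + 0.333·(0.700−0.623) + 0.315·(0.355−0.153) = +0.156.

+0.16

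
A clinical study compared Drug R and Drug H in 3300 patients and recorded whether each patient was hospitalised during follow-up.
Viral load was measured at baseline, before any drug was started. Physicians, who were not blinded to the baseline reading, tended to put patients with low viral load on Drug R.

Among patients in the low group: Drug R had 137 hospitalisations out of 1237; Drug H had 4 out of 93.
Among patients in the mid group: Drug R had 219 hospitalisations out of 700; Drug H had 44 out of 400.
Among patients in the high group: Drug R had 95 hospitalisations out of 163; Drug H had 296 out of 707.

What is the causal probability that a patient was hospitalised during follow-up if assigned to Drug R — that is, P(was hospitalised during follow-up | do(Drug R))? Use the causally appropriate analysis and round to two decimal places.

Drug H is lower inside every viral load stratum but Drug R is lower in aggregate. Whether to stratify depends on how viral load relates to the drug.
Since viral load is a pre-existing factor (not a product of the drug) and it affects the outcome on its own, it is a confounder. The stratified rates, not the pooled rate, identify the causal effect.
Standardising Drug R to the population viral load mix: 0.403·137/1237 + 0.333·219/700 + 0.264·95/163 = 0.303.

0.30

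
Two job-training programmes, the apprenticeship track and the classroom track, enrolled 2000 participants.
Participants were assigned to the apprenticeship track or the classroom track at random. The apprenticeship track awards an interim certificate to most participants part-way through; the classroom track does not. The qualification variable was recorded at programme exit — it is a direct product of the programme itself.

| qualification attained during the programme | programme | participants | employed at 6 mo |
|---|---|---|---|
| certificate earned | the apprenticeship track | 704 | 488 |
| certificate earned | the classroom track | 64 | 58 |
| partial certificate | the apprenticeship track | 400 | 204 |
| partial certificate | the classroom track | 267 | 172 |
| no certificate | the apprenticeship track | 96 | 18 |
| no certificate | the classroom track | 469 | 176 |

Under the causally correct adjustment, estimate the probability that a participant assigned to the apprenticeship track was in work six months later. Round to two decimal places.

Qualification attained during the programme is recorded after the programme and is itself shifted by it — it sits on the causal path from programme to outcome. Conditioning on a mediator would strip out part of the effect we want; the pooled comparison gives the total causal effect.
So P(outcome | do(the apprenticeship track)) is just the pooled rate for the apprenticeship track: 710/1200 = 0.592.

0.59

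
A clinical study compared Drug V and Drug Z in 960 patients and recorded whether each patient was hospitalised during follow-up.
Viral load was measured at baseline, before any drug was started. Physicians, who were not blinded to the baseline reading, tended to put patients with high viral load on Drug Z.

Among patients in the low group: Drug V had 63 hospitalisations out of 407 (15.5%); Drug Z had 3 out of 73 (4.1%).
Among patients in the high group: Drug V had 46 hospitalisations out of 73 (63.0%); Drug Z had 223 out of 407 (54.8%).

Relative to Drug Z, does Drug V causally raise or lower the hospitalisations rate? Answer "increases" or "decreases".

increases

The stratified and pooled comparisons disagree (Drug Z wins within each viral load; Drug V wins overall), so the answer turns on the causal role of viral load.
Viral load satisfies the back-door criterion: it is not a descendant of the drug, and it blocks the spurious path from drug to outcome. Adjusting for it (i.e., using the within-viral load rates) gives the causal effect.
Within each level — low: 15.5% vs 4.1%; high: 63.0% vs 54.8% — Drug Z is lower every time.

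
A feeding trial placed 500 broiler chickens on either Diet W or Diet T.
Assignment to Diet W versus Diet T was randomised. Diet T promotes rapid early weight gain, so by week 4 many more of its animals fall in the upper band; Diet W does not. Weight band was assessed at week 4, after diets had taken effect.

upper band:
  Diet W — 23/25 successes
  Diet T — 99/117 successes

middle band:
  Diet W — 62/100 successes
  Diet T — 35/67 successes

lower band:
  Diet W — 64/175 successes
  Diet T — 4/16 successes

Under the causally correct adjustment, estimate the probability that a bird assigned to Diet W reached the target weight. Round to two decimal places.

Week-4 weight band here is a post-treatment variable shaped by the diet; conditioning on it would introduce bias rather than remove it. The overall comparison is the causal one.
So P(outcome | do(Diet W)) is just the pooled rate for Diet W: 149/300 = 0.497.

0.50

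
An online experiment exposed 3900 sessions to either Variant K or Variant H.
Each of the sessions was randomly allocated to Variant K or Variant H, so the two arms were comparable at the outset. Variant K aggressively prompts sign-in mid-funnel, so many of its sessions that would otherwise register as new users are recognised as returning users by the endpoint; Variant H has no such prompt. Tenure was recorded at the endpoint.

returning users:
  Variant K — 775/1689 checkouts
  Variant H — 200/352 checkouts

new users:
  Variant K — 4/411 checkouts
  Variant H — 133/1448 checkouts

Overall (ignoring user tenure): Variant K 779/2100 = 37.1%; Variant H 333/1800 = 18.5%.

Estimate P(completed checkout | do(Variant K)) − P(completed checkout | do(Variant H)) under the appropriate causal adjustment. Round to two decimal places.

+0.19

User tenure is recorded after the variant and is itself shifted by it — it sits on the causal path from variant to outcome. Conditioning on a mediator would strip out part of the effect we want; the pooled comparison gives the total causal effect.
The causal difference is the pooled difference: 0.371 − 0.185 = +0.186.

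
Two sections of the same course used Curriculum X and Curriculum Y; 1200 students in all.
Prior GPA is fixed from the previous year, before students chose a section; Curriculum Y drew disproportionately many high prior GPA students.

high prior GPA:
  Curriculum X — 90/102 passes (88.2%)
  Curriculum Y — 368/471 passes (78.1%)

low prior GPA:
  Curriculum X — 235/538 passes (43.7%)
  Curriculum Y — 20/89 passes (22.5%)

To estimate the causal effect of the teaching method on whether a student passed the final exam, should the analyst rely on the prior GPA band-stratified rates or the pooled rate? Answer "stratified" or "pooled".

stratified

The stratified and pooled comparisons disagree (Curriculum X wins within each prior GPA band; Curriculum Y wins overall), so the answer turns on the causal role of prior GPA band.
Nothing the teaching method does changes prior GPA band; the imbalance is an allocation artefact. With prior GPA band also predicting the outcome, the pooled figure is confounded, and the within-stratum comparison is the causal one.
Within each level — high prior GPA: 88.2% vs 78.1%; low prior GPA: 43.7% vs 22.5% — Curriculum X is higher every time.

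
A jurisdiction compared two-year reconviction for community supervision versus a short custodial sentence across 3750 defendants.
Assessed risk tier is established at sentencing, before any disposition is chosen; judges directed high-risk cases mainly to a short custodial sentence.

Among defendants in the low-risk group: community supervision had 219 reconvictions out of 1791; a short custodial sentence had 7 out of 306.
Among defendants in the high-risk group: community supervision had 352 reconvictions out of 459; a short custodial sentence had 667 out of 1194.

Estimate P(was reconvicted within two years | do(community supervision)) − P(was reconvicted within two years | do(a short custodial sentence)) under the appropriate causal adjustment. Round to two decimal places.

a short custodial sentence is lower inside every assessed risk tier stratum but community supervision is lower in aggregate. Whether to stratify depends on how assessed risk tier relates to the disposition.
Assessed risk tier satisfies the back-door criterion: it is not a descendant of the disposition, and it blocks the spurious path from disposition to outcome. Adjusting for it (i.e., using the within-assessed risk tier rates) gives the causal effect.
Adjusting over the population distribution of assessed risk tier: 0.559·(0.122−0.023) + 0.441·(0.767−0.559) = +0.147.

+0.15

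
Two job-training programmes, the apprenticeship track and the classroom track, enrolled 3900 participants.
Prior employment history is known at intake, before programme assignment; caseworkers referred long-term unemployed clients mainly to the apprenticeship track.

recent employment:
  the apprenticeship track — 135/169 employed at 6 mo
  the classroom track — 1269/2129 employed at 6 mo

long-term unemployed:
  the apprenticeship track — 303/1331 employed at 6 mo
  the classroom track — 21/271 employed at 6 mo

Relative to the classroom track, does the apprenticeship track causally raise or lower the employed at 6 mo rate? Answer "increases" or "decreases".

increases

The prior employment history-specific comparison favours the apprenticeship track throughout, but the pooled figures favour the classroom track. The question is whether to condition on prior employment history.
Prior employment history satisfies the back-door criterion: it is not a descendant of the programme, and it blocks the spurious path from programme to outcome. Adjusting for it (i.e., using the within-prior employment history rates) gives the causal effect.
Within each level — recent employment: 79.9% vs 59.6%; long-term unemployed: 22.8% vs 7.7% — the apprenticeship track is higher every time.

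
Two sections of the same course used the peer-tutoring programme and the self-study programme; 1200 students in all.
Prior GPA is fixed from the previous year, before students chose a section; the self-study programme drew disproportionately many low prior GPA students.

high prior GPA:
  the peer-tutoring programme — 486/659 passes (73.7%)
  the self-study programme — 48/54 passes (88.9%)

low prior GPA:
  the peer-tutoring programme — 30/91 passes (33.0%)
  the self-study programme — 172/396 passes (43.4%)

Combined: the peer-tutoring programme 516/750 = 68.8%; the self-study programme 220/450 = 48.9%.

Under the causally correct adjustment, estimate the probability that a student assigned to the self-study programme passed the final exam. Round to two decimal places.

0.70

The stratified and pooled comparisons disagree (the self-study programme wins within each prior GPA band; the peer-tutoring programme wins overall), so the answer turns on the causal role of prior GPA band.
Prior GPA band differs across teaching methods for reasons unrelated to any effect of the teaching method itself, and it separately predicts the outcome — a classic confounder. We must compare within prior GPA band levels.
Standardising the self-study programme to the population prior GPA band mix: 0.594·48/54 + 0.406·172/396 = 0.704.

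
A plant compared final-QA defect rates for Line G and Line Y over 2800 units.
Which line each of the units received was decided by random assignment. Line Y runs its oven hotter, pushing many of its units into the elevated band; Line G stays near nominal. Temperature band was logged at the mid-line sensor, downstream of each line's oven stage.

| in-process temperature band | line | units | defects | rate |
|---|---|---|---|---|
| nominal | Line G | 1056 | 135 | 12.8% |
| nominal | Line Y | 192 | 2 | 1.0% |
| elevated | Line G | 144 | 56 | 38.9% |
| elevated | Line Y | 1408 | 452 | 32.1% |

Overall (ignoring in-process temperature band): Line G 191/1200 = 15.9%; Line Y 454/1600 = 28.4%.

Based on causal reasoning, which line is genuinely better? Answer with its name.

Line G

In-process temperature band is downstream of the line. One should not condition on a consequence of treatment, so the overall rates are the right comparison.
Pooled: Line G 15.9% vs Line Y 28.4%; Line G is lower overall.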